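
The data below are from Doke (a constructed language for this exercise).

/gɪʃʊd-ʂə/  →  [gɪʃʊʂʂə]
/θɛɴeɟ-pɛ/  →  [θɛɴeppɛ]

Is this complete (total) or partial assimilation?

total assimilation

Underlying /d/ is realised as [ʂ] next to /ʂ/; /ʂ/ itself does not change.
The output [ʂ] is identical to the trigger /ʂ/ — every feature (place, manner, voicing) has been copied — so this is total assimilation.
The remaining alternation confirms this: /ɟ/ → [p] before /p/ — in each case the output is a copy of the following consonant.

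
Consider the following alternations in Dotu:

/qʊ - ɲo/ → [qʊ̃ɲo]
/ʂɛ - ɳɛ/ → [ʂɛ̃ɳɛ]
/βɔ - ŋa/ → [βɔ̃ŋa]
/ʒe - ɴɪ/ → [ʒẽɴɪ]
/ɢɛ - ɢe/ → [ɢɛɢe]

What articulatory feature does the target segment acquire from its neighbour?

The vowel /ʊ/ surfaces as nasalised [ʊ̃] next to the following nasal /ɲ/ — it has acquired the [+nasal] feature of its neighbour.
Likewise in the remaining data: /ɛ/ → [ɛ̃] before /ɳ/; /ɔ/ → [ɔ̃] before /ŋ/; /e/ → [ẽ] before /ɴ/ — each time a vowel is nasalised next to a following nasal.
No change occurs in [ɢɛɢe] because the vowel at the boundary is adjacent to an oral consonant, not a nasal (/ɛ/ next to /ɢ/).

nasality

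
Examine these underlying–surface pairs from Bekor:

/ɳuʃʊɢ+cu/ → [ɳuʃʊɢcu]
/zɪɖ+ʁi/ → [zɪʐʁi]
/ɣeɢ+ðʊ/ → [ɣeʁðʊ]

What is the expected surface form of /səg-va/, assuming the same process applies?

[səɣva]

The data show regressive manner assimilation: /ɖ/ → [ʐ] before /ʁ/; /ɢ/ → [ʁ] before /ð/. In each pair only manner changes, matching the following consonant, while place and voice stay constant.
No alternation appears in [ɳuʃʊɢcu]: there the adjacent consonants already agree in manner (/ɢ/ and /c/ are both stops), so this form is consistent with the same rule.
The rule targets /g/ (voiced velar stop), which sits before the trigger /v/ (fricative).
Changing only its manner to fricative gives [ɣ] — the voiced velar fricative.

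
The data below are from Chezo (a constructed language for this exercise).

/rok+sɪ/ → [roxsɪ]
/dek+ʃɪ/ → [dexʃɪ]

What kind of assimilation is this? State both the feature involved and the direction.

regressive manner assimilation

The segment that alternates is /k/, which surfaces as [x] when adjacent to /s/.
The change stop → fricative matches the manner of the following /s/, identifying this as manner assimilation.
Place and voice are unchanged, so the assimilation is partial, not total.
The same holds elsewhere in the data: /k/ → [x] before /ʃ/ (stop → fricative, matching a fricative) — only manner changes, and always toward the following segment.
The trigger is the following segment, so the direction is regressive (anticipatory).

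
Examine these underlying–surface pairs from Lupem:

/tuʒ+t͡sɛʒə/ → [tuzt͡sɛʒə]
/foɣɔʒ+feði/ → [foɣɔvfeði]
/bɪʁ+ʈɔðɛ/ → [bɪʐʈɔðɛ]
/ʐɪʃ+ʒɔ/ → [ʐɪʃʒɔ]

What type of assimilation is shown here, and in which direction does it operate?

regressive place assimilation

The segment that alternates is /ʒ/, which surfaces as [z] when adjacent to /t͡s/.
The change postalveolar → alveolar matches the place of the following /t͡s/, identifying this as place assimilation.
Manner and voice are unchanged, so the assimilation is partial, not total.
Checking the remaining alternations: /ʒ/ → [v] before /f/ (postalveolar → labiodental, matching labiodental); /ʁ/ → [ʐ] before /ʈ/ (uvular → retroflex, matching retroflex) — only place changes, and always toward the following segment.
Nothing changes in [ʐɪʃʒɔ]: there the adjacent consonants already agree in place (/ʃ/ and /ʒ/ are both postalveolar), so this form is consistent with the same rule.
Since the segment that changes precedes the conditioning segment, the assimilation is regressive.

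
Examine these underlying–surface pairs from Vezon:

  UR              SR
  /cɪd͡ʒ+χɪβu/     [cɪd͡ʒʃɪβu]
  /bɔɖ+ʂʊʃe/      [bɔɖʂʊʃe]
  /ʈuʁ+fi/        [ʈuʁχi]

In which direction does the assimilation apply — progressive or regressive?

progressive

The segment that alternates is /χ/, which surfaces as [ʃ] when adjacent to /d͡ʒ/.
The change uvular → postalveolar matches the place of the preceding /d͡ʒ/, identifying this as place assimilation.
Checking the remaining alternation: /f/ → [χ] after /ʁ/ (labiodental → uvular, matching uvular) — only place changes, and always toward the preceding segment.
Nothing changes in [bɔɖʂʊʃe]: there the adjacent consonants already agree in place (/ʂ/ and /ɖ/ are both retroflex), so this form is consistent with the same rule.
Since the segment that changes follows the conditioning segment, the assimilation is progressive.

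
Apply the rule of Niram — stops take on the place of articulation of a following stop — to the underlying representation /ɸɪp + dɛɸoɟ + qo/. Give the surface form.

/p/ is a voiceless bilabial stop. The following trigger /d/ is alveolar, so /p/ must become alveolar as well.
Changing only its place to alveolar gives [t] — the voiceless alveolar stop.
The same rule applies at the second boundary: /ɟ/ → [ɢ] next to /q/.

[ɸɪtdɛɸoɢqo]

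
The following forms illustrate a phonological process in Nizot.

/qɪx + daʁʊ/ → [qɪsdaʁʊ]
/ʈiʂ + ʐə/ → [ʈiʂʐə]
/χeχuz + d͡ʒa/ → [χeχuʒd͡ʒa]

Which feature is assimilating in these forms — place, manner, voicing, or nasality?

Comparing underlying and surface forms, /x/ → [s] is the alternation; the neighbouring /d/ is constant.
/x/ is velar while /d/ is alveolar; the output [s] is alveolar, matching the trigger — so the feature that spreads is place.
The same holds elsewhere in the data: /z/ → [ʒ] before /d͡ʒ/ (alveolar → postalveolar, matching postalveolar) — only place changes, and always toward the following segment.
No alternation appears in [ʈiʂʐə]: there the adjacent consonants already agree in place (/ʂ/ and /ʐ/ are both retroflex), so this form is consistent with the same rule.

place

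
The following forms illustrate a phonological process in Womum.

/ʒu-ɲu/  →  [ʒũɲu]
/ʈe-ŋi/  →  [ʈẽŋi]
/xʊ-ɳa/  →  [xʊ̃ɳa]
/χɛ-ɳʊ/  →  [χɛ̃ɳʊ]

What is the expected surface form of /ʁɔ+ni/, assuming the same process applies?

The data show regressive nasality assimilation (vowel nasalisation): /u/ → [ũ] before /ɲ/; /e/ → [ẽ] before /ŋ/; /ʊ/ → [ʊ̃] before /ɳ/; /ɛ/ → [ɛ̃] before /ɳ/ — a vowel is nasalised by an immediately following nasal consonant.
/ɔ/ sits next to the nasal /n/ and is therefore nasalised to [ɔ̃].

[ʁɔ̃ni]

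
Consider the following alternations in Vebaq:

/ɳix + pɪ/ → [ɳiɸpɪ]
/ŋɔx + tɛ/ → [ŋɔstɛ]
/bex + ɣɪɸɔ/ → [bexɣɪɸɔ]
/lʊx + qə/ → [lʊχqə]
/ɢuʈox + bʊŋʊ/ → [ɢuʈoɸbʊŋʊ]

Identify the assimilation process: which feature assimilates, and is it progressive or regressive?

Comparing underlying and surface forms, /x/ → [ɸ] is the alternation; the neighbouring /p/ is constant.
/x/ is velar while /p/ is bilabial; the output [ɸ] is bilabial, matching the trigger — so the feature that spreads is place.
Manner and voice are unchanged, so the assimilation is partial, not total.
Checking the remaining alternations: /x/ → [s] before /t/ (velar → alveolar, matching alveolar); /x/ → [χ] before /q/ (velar → uvular, matching uvular); /x/ → [ɸ] before /b/ (velar → bilabial, matching bilabial) — only place changes, and always toward the following segment.
Nothing changes in [bexɣɪɸɔ]: there the adjacent consonants already agree in place (/x/ and /ɣ/ are both velar), so this form is consistent with the same rule.
Since the segment that changes precedes the conditioning segment, the assimilation is regressive.

regressive place assimilation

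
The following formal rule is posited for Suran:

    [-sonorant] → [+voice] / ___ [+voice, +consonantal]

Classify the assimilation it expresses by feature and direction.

The target ([-sonorant], obstruents) acquires [+voice] next to a voiced consonant ([+voice, +consonantal]) — it takes on the voicing of its neighbour, so the feature that spreads is voicing.
Since the environment is written after the underscore, the trigger follows the target; the direction is regressive.

regressive voicing assimilation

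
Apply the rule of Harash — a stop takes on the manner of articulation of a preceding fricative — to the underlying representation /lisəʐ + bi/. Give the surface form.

/b/ is a voiced bilabial stop. The preceding trigger /ʐ/ is a fricative, so /b/ must become a fricative as well.
The voiced bilabial fricative is [β], so /b/ → [β].

[lisəʐβi]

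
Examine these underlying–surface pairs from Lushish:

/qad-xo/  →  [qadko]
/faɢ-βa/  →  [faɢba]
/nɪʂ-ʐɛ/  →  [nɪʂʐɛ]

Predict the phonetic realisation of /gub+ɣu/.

[gubgu]

The data show progressive manner assimilation: /x/ → [k] after /d/; /β/ → [b] after /ɢ/. In each pair only manner changes, matching the preceding consonant, while place and voice stay constant.
No alternation appears in [nɪʂʐɛ]: there the adjacent consonants already agree in manner (/ʐ/ and /ʂ/ are both fricatives), so this form is consistent with the same rule.
The rule targets /ɣ/ (voiced velar fricative), which sits after the trigger /b/ (stop).
A voiced velar stop is [g], so the surface segment is [g].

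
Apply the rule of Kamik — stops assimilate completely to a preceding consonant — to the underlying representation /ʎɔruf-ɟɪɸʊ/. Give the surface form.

[ʎɔruffɪɸʊ]

/ɟ/ is the segment targeted by the rule; it sits immediately after /f/, so it assimilates completely and surfaces as [f].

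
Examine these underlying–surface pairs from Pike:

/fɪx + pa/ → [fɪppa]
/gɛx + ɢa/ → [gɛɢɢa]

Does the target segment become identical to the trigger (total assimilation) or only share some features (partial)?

total assimilation

Comparing underlying and surface forms, /x/ → [p] is the alternation; the neighbouring /p/ is constant.
The output [p] is identical to the trigger /p/ — every feature (place, manner, voicing) has been copied — so this is total assimilation.
The other form behaves the same way: /x/ → [ɢ] before /ɢ/ — in each case the output is a copy of the following consonant.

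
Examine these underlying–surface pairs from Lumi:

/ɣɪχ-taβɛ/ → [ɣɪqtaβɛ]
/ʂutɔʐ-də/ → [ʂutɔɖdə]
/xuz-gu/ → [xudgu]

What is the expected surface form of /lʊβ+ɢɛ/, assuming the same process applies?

[lʊbɢɛ]

The data show regressive manner assimilation: /χ/ → [q] before /t/; /ʐ/ → [ɖ] before /d/; /z/ → [d] before /g/. In each pair only manner changes, matching the following consonant, while place and voice stay constant.
The rule targets /β/ (voiced bilabial fricative), which sits before the trigger /ɢ/ (stop).
A voiced bilabial stop is [b], so the surface segment is [b].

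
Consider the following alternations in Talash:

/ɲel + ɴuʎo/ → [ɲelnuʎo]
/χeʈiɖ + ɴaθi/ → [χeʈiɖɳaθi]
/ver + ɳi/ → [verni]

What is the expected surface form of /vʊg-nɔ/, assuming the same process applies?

[vʊgŋɔ]

The data show progressive place assimilation: /ɴ/ → [n] after /l/; /ɴ/ → [ɳ] after /ɖ/; /ɳ/ → [n] after /r/. In each pair only place changes, matching the preceding consonant, while manner and voice stay constant.
/n/ is a voiced alveolar nasal. The preceding trigger /g/ is velar, so /n/ must become velar as well.
The voiced velar nasal is [ŋ], so /n/ → [ŋ].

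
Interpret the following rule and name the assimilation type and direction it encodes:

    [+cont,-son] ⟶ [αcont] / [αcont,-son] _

The rule copies [cont] (continuancy) from the environment onto the target fricatives; since [±cont] encodes the stop/fricative manner contrast, the assimilating dimension is manner.
The conditioning segment sits to the left of the focus bar, meaning the trigger precedes the segment that changes — progressive assimilation.

progressive manner assimilation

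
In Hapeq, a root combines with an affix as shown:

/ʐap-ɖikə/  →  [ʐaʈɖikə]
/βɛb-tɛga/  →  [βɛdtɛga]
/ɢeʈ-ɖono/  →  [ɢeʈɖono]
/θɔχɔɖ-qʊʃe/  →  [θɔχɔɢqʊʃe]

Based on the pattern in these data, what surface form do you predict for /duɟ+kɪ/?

[dugkɪ]

The data show regressive place assimilation: /p/ → [ʈ] before /ɖ/; /b/ → [d] before /t/; /ɖ/ → [ɢ] before /q/. In each pair only place changes, matching the following consonant, while manner and voice stay constant.
No alternation appears in [ɢeʈɖono]: there the adjacent consonants already agree in place (/ʈ/ and /ɖ/ are both retroflex), so this form is consistent with the same rule.
The rule targets /ɟ/ (voiced palatal stop), which sits before the trigger /k/ (velar).
The voiced velar stop is [g], so /ɟ/ → [g].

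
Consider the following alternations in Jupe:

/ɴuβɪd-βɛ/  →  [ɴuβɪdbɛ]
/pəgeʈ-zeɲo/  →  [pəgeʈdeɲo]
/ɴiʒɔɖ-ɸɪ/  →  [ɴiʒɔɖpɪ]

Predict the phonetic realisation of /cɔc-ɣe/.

The data show progressive manner assimilation: /β/ → [b] after /d/; /z/ → [d] after /ʈ/; /ɸ/ → [p] after /ɖ/. In each pair only manner changes, matching the preceding consonant, while place and voice stay constant.
The rule targets /ɣ/ (voiced velar fricative), which sits after the trigger /c/ (stop).
Changing only its manner to stop gives [g] — the voiced velar stop.

[cɔcge]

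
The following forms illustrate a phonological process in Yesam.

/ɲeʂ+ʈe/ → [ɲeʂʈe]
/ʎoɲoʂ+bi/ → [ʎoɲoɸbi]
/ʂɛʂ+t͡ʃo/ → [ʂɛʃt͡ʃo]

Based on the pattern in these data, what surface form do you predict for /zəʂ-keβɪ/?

[zəxkeβɪ]

The data show regressive place assimilation: /ʂ/ → [ɸ] before /b/; /ʂ/ → [ʃ] before /t͡ʃ/. In each pair only place changes, matching the following consonant, while manner and voice stay constant.
Nothing changes in [ɲeʂʈe]: there the adjacent consonants already agree in place (/ʂ/ and /ʈ/ are both retroflex), so this form is consistent with the same rule.
/ʂ/ is a voiceless retroflex fricative. The following trigger /k/ is velar, so /ʂ/ must become velar as well.
The voiceless velar fricative is [x], so /ʂ/ → [x].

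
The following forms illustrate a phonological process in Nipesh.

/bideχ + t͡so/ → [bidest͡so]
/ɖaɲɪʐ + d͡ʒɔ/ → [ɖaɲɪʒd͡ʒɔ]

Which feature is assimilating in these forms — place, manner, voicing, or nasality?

Underlying /χ/ is realised as [s] next to /t͡s/; /t͡s/ itself does not change.
The change uvular → alveolar matches the place of the following /t͡s/, identifying this as place assimilation.
The other alternating form patterns the same way: /ʐ/ → [ʒ] before /d͡ʒ/ (retroflex → postalveolar, matching postalveolar) — only place changes, and always toward the following segment.

place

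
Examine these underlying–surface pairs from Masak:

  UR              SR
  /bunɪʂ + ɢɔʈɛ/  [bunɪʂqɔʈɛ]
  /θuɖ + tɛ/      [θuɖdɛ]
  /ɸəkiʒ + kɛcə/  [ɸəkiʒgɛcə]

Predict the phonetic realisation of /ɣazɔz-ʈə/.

[ɣazɔzɖə]

The data show progressive voicing assimilation: /ɢ/ → [q] after /ʂ/; /t/ → [d] after /ɖ/; /k/ → [g] after /ʒ/. In each pair only voicing changes, matching the preceding consonant, while place and manner stay constant.
/ʈ/ is a voiceless retroflex stop. The preceding trigger /z/ is voiced, so /ʈ/ must become voiced as well.
A voiced retroflex stop is [ɖ], so the surface segment is [ɖ].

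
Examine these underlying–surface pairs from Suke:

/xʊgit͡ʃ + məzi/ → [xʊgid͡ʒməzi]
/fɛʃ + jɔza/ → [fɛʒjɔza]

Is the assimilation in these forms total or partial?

Comparing underlying and surface forms, /t͡ʃ/ → [d͡ʒ] is the alternation; the neighbouring /m/ is constant.
The change voiceless → voiced matches the voicing of the following /m/, identifying this as voicing assimilation.
Place and manner are unchanged, so the assimilation is partial, not total.
The other alternating form patterns the same way: /ʃ/ → [ʒ] before /j/ (voiceless → voiced, matching voiced) — only voicing changes, and always toward the following segment.

partial assimilation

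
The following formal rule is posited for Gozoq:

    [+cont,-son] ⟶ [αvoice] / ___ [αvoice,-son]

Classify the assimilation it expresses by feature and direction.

The shared variable α links the value of [voice] on the target to the same value on the neighbouring segment, so voicing is the feature that assimilates.
Since the environment is written after the underscore, the trigger follows the target; the direction is regressive.

regressive voicing assimilation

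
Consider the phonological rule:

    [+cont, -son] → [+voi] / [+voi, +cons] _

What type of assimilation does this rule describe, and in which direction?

The target ([+cont, -son], fricatives) acquires [+voi] next to a voiced consonant ([+voi, +cons]) — it takes on the voicing of its neighbour, so the feature that spreads is voicing.
The conditioning segment sits to the left of the focus bar, meaning the trigger precedes the segment that changes — progressive assimilation.

progressive voicing assimilation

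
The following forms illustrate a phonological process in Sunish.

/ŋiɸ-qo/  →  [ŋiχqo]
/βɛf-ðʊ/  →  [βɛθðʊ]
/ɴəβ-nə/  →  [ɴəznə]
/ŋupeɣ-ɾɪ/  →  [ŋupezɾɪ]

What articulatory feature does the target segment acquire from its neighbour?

Comparing underlying and surface forms, /ɸ/ → [χ] is the alternation; the neighbouring /q/ is constant.
/ɸ/ is bilabial while /q/ is uvular; the output [χ] is uvular, matching the trigger — so the feature that spreads is place.
Checking the remaining alternations: /f/ → [θ] before /ð/ (labiodental → dental, matching dental); /β/ → [z] before /n/ (bilabial → alveolar, matching alveolar); /ɣ/ → [z] before /ɾ/ (velar → alveolar, matching alveolar) — only place changes, and always toward the following segment.

place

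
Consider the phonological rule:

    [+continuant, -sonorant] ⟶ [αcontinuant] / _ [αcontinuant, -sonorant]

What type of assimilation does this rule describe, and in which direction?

regressive manner assimilation

The shared variable α links the value of [continuant] on the target to that of the neighbouring obstruent. [continuant] distinguishes stops from fricatives — a manner-of-articulation feature — so this is manner assimilation.
The conditioning segment sits to the right of the focus bar, meaning the trigger follows the segment that changes — regressive assimilation.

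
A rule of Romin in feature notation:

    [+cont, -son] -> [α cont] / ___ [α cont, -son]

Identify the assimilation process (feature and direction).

The rule copies [cont] (continuancy) from the environment onto the target fricatives; since [±cont] encodes the stop/fricative manner contrast, the assimilating dimension is manner.
The conditioning segment sits to the right of the focus bar, meaning the trigger follows the segment that changes — regressive assimilation.

regressive manner assimilation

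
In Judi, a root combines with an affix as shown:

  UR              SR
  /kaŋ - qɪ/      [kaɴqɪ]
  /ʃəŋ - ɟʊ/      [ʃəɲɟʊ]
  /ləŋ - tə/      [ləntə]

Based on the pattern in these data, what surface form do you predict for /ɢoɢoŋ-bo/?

[ɢoɢombo]

The data show regressive place assimilation: /ŋ/ → [ɴ] before /q/; /ŋ/ → [ɲ] before /ɟ/; /ŋ/ → [n] before /t/. In each pair only place changes, matching the following consonant, while manner and voice stay constant.
The rule targets /ŋ/ (voiced velar nasal), which sits before the trigger /b/ (bilabial).
Changing only its place to bilabial gives [m] — the voiced bilabial nasal.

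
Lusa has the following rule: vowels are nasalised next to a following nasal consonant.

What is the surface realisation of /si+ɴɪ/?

/i/ sits next to the nasal /ɴ/ and is therefore nasalised to [ĩ].

[sĩɴɪ]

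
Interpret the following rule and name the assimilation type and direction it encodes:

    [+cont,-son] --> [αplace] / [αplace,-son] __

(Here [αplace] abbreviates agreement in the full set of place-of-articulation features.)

The rule copies the place features (abbreviated [place]) from the environment onto the target, so the assimilating feature is place.
Since the environment is written before the underscore, the trigger precedes the target; the direction is progressive.

progressive place assimilation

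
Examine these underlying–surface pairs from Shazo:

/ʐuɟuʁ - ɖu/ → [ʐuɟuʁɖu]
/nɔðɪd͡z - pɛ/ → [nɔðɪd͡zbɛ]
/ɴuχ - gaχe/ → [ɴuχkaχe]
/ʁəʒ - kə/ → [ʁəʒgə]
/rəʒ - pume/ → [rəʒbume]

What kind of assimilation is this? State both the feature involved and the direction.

progressive voicing assimilation

Comparing underlying and surface forms, /p/ → [b] is the alternation; the neighbouring /d͡z/ is constant.
/p/ is voiceless while /d͡z/ is voiced; the output [b] is voiced, matching the trigger — so the feature that spreads is voicing.
Place and manner are unchanged, so the assimilation is partial, not total.
Checking the remaining alternations: /g/ → [k] after /χ/ (voiced → voiceless, matching voiceless); /k/ → [g] after /ʒ/ (voiceless → voiced, matching voiced); /p/ → [b] after /ʒ/ (voiceless → voiced, matching voiced) — only voicing changes, and always toward the preceding segment.
Nothing changes in [ʐuɟuʁɖu]: there the adjacent consonants already agree in voicing (/ɖ/ and /ʁ/ are both voiced), so this form is consistent with the same rule.
Since the segment that changes follows the conditioning segment, the assimilation is progressive.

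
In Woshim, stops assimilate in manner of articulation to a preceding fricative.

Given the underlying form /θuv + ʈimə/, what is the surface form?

The rule targets /ʈ/ (voiceless retroflex stop), which sits after the trigger /v/ (fricative).
Changing only its manner to fricative gives [ʂ] — the voiceless retroflex fricative.

[θuvʂimə]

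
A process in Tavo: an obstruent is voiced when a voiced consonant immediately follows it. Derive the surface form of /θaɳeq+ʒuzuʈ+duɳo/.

[θaɳeɢʒuzuɖduɳo]

The rule targets /q/ (voiceless uvular stop), which sits before the trigger /ʒ/ (voiced).
A voiced uvular stop is [ɢ], so the surface segment is [ɢ].
The same rule applies at the second boundary: /ʈ/ → [ɖ] next to /d/.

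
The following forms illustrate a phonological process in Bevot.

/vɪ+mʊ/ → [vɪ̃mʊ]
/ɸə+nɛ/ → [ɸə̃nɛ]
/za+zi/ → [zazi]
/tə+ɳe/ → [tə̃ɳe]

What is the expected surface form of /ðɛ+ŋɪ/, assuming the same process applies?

[ðɛ̃ŋɪ]

The data show regressive nasality assimilation (vowel nasalisation): /ɪ/ → [ɪ̃] before /m/; /ə/ → [ə̃] before /n/; /ə/ → [ə̃] before /ɳ/ — a vowel is nasalised by an immediately following nasal consonant.
No change occurs in [zazi] because the vowel at the boundary is adjacent to an oral consonant, not a nasal (/a/ next to /z/).
/ɛ/ sits next to the nasal /ŋ/ and is therefore nasalised to [ɛ̃].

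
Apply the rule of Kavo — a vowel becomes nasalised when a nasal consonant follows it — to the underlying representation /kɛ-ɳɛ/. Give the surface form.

[kɛ̃ɳɛ]

The vowel /ɛ/ is adjacent to the following nasal /ɳ/, so it acquires [+nasal] and surfaces as [ɛ̃].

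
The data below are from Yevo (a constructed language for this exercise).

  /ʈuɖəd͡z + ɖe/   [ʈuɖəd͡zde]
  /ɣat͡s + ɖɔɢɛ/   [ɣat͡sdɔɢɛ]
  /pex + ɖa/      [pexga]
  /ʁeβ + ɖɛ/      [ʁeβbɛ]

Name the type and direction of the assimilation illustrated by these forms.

The segment that alternates is /ɖ/, which surfaces as [d] when adjacent to /d͡z/.
/ɖ/ is retroflex while /d͡z/ is alveolar; the output [d] is alveolar, matching the trigger — so the feature that spreads is place.
Manner and voice are unchanged, so the assimilation is partial, not total.
The same holds elsewhere in the data: /ɖ/ → [d] after /t͡s/ (retroflex → alveolar, matching alveolar); /ɖ/ → [g] after /x/ (retroflex → velar, matching velar); /ɖ/ → [b] after /β/ (retroflex → bilabial, matching bilabial) — only place changes, and always toward the preceding segment.
The trigger is the preceding segment, so the direction is progressive (perseverative).

progressive place assimilation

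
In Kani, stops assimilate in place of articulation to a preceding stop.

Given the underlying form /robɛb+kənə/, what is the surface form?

[robɛbpənə]

/k/ is a voiceless velar stop. The preceding trigger /b/ is bilabial, so /k/ must become bilabial as well.
The voiceless bilabial stop is [p], so /k/ → [p].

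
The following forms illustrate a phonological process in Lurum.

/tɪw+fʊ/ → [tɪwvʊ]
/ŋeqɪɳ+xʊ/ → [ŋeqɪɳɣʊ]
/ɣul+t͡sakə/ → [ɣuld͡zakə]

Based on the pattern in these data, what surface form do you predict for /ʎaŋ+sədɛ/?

The data show progressive voicing assimilation: /f/ → [v] after /w/; /x/ → [ɣ] after /ɳ/; /t͡s/ → [d͡z] after /l/. In each pair only voicing changes, matching the preceding consonant, while place and manner stay constant.
/s/ is a voiceless alveolar fricative. The preceding trigger /ŋ/ is voiced, so /s/ must become voiced as well.
The voiced alveolar fricative is [z], so /s/ → [z].

[ʎaŋzədɛ]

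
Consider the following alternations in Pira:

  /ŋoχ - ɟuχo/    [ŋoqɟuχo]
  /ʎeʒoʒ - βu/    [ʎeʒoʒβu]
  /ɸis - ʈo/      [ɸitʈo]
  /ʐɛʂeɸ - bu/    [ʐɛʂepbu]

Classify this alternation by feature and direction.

regressive manner assimilation

Underlying /χ/ is realised as [q] next to /ɟ/; /ɟ/ itself does not change.
The change fricative → stop matches the manner of the following /ɟ/, identifying this as manner assimilation.
Place and voice are unchanged, so the assimilation is partial, not total.
The same holds elsewhere in the data: /s/ → [t] before /ʈ/ (fricative → stop, matching a stop); /ɸ/ → [p] before /b/ (fricative → stop, matching a stop) — only manner changes, and always toward the following segment.
No alternation appears in [ʎeʒoʒβu]: there the adjacent consonants already agree in manner (/ʒ/ and /β/ are both fricatives), so this form is consistent with the same rule.
Since the segment that changes precedes the conditioning segment, the assimilation is regressive.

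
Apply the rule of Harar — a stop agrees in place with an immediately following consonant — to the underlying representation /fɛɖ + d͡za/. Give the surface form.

[fɛdd͡za]

/ɖ/ is a voiced retroflex stop. The following trigger /d͡z/ is alveolar, so /ɖ/ must become alveolar as well.
Changing only its place to alveolar gives [d] — the voiced alveolar stop.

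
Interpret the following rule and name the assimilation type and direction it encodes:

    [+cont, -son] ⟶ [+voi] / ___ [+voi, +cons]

regressive voicing assimilation

The target ([+cont, -son], fricatives) acquires [+voi] next to a voiced consonant ([+voi, +cons]) — it takes on the voicing of its neighbour, so the feature that spreads is voicing.
The conditioning segment sits to the right of the focus bar, meaning the trigger follows the segment that changes — regressive assimilation.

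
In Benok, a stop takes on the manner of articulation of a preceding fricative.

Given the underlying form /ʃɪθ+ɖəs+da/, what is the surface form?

[ʃɪθʐəsza]

The rule targets /ɖ/ (voiced retroflex stop), which sits after the trigger /θ/ (fricative).
The voiced retroflex fricative is [ʐ], so /ɖ/ → [ʐ].
The same rule applies at the second boundary: /d/ → [z] next to /s/.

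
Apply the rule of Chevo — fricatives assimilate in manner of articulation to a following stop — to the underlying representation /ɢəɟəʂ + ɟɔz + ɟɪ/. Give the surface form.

/ʂ/ is a voiceless retroflex fricative. The following trigger /ɟ/ is a stop, so /ʂ/ must become a stop as well.
Changing only its manner to stop gives [ʈ] — the voiceless retroflex stop.
At the second juncture, /z/ likewise becomes [d] adjacent to /ɟ/.

[ɢəɟəʈɟɔdɟɪ]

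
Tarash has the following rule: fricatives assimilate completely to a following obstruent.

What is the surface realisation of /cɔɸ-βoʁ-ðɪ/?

[cɔββoððɪ]

/ɸ/ is the segment targeted by the rule; it sits immediately before /β/, so it assimilates completely and surfaces as [β].
The same rule applies at the second boundary: /ʁ/ → [ð] next to /ð/.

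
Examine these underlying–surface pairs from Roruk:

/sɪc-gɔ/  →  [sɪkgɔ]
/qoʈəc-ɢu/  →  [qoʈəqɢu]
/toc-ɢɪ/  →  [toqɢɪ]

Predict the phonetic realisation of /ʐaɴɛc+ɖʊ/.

The data show regressive place assimilation: /c/ → [k] before /g/; /c/ → [q] before /ɢ/. In each pair only place changes, matching the following consonant, while manner and voice stay constant.
The rule targets /c/ (voiceless palatal stop), which sits before the trigger /ɖ/ (retroflex).
Changing only its place to retroflex gives [ʈ] — the voiceless retroflex stop.

[ʐaɴɛʈɖʊ]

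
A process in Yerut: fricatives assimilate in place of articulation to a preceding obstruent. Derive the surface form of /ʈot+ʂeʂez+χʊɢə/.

/ʂ/ is a voiceless retroflex fricative. The preceding trigger /t/ is alveolar, so /ʂ/ must become alveolar as well.
The voiceless alveolar fricative is [s], so /ʂ/ → [s].
The same rule applies at the second boundary: /χ/ → [s] next to /z/.

[ʈotseʂezsʊɢə]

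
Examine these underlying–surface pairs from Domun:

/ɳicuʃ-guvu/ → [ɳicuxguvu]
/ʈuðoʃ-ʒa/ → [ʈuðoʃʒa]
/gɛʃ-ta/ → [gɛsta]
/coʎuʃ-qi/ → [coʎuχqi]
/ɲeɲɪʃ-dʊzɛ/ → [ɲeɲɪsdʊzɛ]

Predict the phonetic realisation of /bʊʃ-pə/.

The data show regressive place assimilation: /ʃ/ → [x] before /g/; /ʃ/ → [s] before /t/; /ʃ/ → [χ] before /q/; /ʃ/ → [s] before /d/. In each pair only place changes, matching the following consonant, while manner and voice stay constant.
No alternation appears in [ʈuðoʃʒa]: there the adjacent consonants already agree in place (/ʃ/ and /ʒ/ are both postalveolar), so this form is consistent with the same rule.
The rule targets /ʃ/ (voiceless postalveolar fricative), which sits before the trigger /p/ (bilabial).
The voiceless bilabial fricative is [ɸ], so /ʃ/ → [ɸ].

[bʊɸpə]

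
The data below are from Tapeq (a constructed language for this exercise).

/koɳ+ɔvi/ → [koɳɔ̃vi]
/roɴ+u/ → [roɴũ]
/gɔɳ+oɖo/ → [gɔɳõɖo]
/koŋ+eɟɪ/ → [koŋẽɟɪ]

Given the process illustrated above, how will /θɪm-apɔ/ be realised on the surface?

The data show progressive nasality assimilation (vowel nasalisation): /ɔ/ → [ɔ̃] after /ɳ/; /u/ → [ũ] after /ɴ/; /o/ → [õ] after /ɳ/; /e/ → [ẽ] after /ŋ/ — a vowel is nasalised by an immediately preceding nasal consonant.
/a/ sits next to the nasal /m/ and is therefore nasalised to [ã].

[θɪmãpɔ]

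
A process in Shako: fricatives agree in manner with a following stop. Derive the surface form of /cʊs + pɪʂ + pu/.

The rule targets /s/ (voiceless alveolar fricative), which sits before the trigger /p/ (stop).
Changing only its manner to stop gives [t] — the voiceless alveolar stop.
At the second juncture, /ʂ/ likewise becomes [ʈ] adjacent to /p/.

[cʊtpɪʈpu]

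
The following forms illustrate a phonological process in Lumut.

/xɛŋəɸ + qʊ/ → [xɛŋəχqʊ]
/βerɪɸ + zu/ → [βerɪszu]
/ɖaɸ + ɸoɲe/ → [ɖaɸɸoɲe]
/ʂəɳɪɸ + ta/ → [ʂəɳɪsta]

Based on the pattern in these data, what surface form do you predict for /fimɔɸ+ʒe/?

The data show regressive place assimilation: /ɸ/ → [χ] before /q/; /ɸ/ → [s] before /z/; /ɸ/ → [s] before /t/. In each pair only place changes, matching the following consonant, while manner and voice stay constant.
Nothing changes in [ɖaɸɸoɲe]: there the adjacent consonants already agree in place (/ɸ/ and /ɸ/ are both bilabial), so this form is consistent with the same rule.
/ɸ/ is a voiceless bilabial fricative. The following trigger /ʒ/ is postalveolar, so /ɸ/ must become postalveolar as well.
A voiceless postalveolar fricative is [ʃ], so the surface segment is [ʃ].

[fimɔʃʒe]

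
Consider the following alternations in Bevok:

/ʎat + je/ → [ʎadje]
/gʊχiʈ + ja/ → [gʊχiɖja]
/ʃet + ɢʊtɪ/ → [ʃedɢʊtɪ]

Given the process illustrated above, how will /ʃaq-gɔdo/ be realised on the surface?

[ʃaɢgɔdo]

The data show regressive voicing assimilation: /t/ → [d] before /j/; /ʈ/ → [ɖ] before /j/; /t/ → [d] before /ɢ/. In each pair only voicing changes, matching the following consonant, while place and manner stay constant.
The rule targets /q/ (voiceless uvular stop), which sits before the trigger /g/ (voiced).
A voiced uvular stop is [ɢ], so the surface segment is [ɢ].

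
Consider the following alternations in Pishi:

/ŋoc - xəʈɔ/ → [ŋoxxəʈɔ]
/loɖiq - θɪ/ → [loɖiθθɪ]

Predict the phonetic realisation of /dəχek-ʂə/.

The data show regressive total assimilation (/c/ → [x] before /x/; /q/ → [θ] before /θ/): in every case the target segment becomes identical to its following neighbour, copying more than a single feature.
/k/ is the segment targeted by the rule; it sits immediately before /ʂ/, so it assimilates completely and surfaces as [ʂ].

[dəχeʂʂə]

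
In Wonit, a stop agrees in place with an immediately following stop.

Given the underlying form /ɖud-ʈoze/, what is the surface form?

[ɖuɖʈoze]

/d/ is a voiced alveolar stop. The following trigger /ʈ/ is retroflex, so /d/ must become retroflex as well.
The voiced retroflex stop is [ɖ], so /d/ → [ɖ].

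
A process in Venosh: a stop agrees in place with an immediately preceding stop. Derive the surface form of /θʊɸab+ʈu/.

[θʊɸabpu]

The rule targets /ʈ/ (voiceless retroflex stop), which sits after the trigger /b/ (bilabial).
Changing only its place to bilabial gives [p] — the voiceless bilabial stop.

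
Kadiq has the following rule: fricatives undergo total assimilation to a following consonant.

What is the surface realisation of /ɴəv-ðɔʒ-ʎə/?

/v/ is the segment targeted by the rule; it sits immediately before /ð/, so it assimilates completely and surfaces as [ð].
At the second juncture, /ʒ/ likewise becomes [ʎ] adjacent to /ʎ/.

[ɴəððɔʎʎə]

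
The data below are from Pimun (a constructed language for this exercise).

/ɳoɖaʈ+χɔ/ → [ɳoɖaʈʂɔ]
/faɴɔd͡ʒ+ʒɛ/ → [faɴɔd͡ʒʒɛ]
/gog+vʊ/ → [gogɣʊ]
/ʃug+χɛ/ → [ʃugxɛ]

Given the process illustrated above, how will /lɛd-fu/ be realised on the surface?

[lɛdsu]

The data show progressive place assimilation: /χ/ → [ʂ] after /ʈ/; /v/ → [ɣ] after /g/; /χ/ → [x] after /g/. In each pair only place changes, matching the preceding consonant, while manner and voice stay constant.
No alternation appears in [faɴɔd͡ʒʒɛ]: there the adjacent consonants already agree in place (/ʒ/ and /d͡ʒ/ are both postalveolar), so this form is consistent with the same rule.
The rule targets /f/ (voiceless labiodental fricative), which sits after the trigger /d/ (alveolar).
A voiceless alveolar fricative is [s], so the surface segment is [s].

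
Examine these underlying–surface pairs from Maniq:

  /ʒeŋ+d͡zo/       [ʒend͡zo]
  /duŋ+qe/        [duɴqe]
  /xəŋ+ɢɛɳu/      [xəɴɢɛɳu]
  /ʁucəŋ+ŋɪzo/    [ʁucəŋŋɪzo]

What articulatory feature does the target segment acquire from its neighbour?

place

The segment that alternates is /ŋ/, which surfaces as [n] when adjacent to /d͡z/.
/ŋ/ is velar while /d͡z/ is alveolar; the output [n] is alveolar, matching the trigger — so the feature that spreads is place.
The same holds elsewhere in the data: /ŋ/ → [ɴ] before /q/ (velar → uvular, matching uvular); /ŋ/ → [ɴ] before /ɢ/ (velar → uvular, matching uvular) — only place changes, and always toward the following segment.
No alternation appears in [ʁucəŋŋɪzo]: there the adjacent consonants already agree in place (/ŋ/ and /ŋ/ are both velar), so this form is consistent with the same rule.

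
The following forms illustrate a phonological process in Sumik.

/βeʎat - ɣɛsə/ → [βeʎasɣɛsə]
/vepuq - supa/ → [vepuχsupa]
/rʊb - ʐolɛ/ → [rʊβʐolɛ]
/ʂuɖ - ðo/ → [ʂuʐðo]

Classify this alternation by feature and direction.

The segment that alternates is /t/, which surfaces as [s] when adjacent to /ɣ/.
The change stop → fricative matches the manner of the following /ɣ/, identifying this as manner assimilation.
Place and voice are unchanged, so the assimilation is partial, not total.
Checking the remaining alternations: /q/ → [χ] before /s/ (stop → fricative, matching a fricative); /b/ → [β] before /ʐ/ (stop → fricative, matching a fricative); /ɖ/ → [ʐ] before /ð/ (stop → fricative, matching a fricative) — only manner changes, and always toward the following segment.
Since the segment that changes precedes the conditioning segment, the assimilation is regressive.

regressive manner assimilation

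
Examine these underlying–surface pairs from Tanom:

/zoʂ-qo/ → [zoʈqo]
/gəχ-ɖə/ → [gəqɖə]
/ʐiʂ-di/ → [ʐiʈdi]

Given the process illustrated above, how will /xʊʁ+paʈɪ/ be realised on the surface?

The data show regressive manner assimilation: /ʂ/ → [ʈ] before /q/; /χ/ → [q] before /ɖ/; /ʂ/ → [ʈ] before /d/. In each pair only manner changes, matching the following consonant, while place and voice stay constant.
The rule targets /ʁ/ (voiced uvular fricative), which sits before the trigger /p/ (stop).
The voiced uvular stop is [ɢ], so /ʁ/ → [ɢ].

[xʊɢpaʈɪ]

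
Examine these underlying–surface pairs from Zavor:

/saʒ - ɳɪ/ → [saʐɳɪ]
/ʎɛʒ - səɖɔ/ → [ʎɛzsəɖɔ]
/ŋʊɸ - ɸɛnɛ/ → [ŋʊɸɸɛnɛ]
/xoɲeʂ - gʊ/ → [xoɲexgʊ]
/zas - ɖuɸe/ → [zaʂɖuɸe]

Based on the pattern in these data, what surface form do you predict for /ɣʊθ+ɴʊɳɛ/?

The data show regressive place assimilation: /ʒ/ → [ʐ] before /ɳ/; /ʒ/ → [z] before /s/; /ʂ/ → [x] before /g/; /s/ → [ʂ] before /ɖ/. In each pair only place changes, matching the following consonant, while manner and voice stay constant.
No alternation appears in [ŋʊɸɸɛnɛ]: there the adjacent consonants already agree in place (/ɸ/ and /ɸ/ are both bilabial), so this form is consistent with the same rule.
The rule targets /θ/ (voiceless dental fricative), which sits before the trigger /ɴ/ (uvular).
Changing only its place to uvular gives [χ] — the voiceless uvular fricative.

[ɣʊχɴʊɳɛ]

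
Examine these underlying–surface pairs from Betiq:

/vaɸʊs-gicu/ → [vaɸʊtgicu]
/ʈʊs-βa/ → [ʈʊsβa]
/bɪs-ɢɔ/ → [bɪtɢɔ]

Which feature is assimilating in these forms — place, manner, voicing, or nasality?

manner

Comparing underlying and surface forms, /s/ → [t] is the alternation; the neighbouring /g/ is constant.
The change fricative → stop matches the manner of the following /g/, identifying this as manner assimilation.
Checking the remaining alternation: /s/ → [t] before /ɢ/ (fricative → stop, matching a stop) — only manner changes, and always toward the following segment.
No alternation appears in [ʈʊsβa]: there the adjacent consonants already agree in manner (/s/ and /β/ are both fricatives), so this form is consistent with the same rule.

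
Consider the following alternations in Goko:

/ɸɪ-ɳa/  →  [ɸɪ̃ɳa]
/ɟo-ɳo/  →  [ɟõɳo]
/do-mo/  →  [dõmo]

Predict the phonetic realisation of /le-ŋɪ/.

[lẽŋɪ]

The data show regressive nasality assimilation (vowel nasalisation): /ɪ/ → [ɪ̃] before /ɳ/; /o/ → [õ] before /ɳ/; /o/ → [õ] before /m/ — a vowel is nasalised by an immediately following nasal consonant.
/e/ sits next to the nasal /ŋ/ and is therefore nasalised to [ẽ].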